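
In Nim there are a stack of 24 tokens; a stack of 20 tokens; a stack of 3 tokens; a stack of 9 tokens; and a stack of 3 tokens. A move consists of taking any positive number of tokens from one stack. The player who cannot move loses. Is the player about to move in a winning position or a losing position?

Winning position

Nim-sum: 24 ^ 20 ^ 3 ^ 9 ^ 3 = 5.
The nim-sum is 5 ≠ 0, so this is an N-position: the player to move can win.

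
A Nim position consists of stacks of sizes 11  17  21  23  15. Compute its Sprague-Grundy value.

Compute the nim-sum pairwise:
11 XOR 17 = 26
26 XOR 21 = 15
15 XOR 23 = 24
24 XOR 15 = 23

23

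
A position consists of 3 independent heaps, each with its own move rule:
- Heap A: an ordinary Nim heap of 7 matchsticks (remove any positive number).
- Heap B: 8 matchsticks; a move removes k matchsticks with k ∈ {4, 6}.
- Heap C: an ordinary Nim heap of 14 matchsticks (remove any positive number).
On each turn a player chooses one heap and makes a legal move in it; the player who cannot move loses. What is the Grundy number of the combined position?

Heap A is a plain Nim heap of size 7, so its Grundy value is 7.
Build the Grundy sequence for heap B with g(k) = mex{g(k−s) : s ∈ {4, 6}, s ≤ k}:
k:     0  1  2  3  4  5  6  7  8
g(k):  0  0  0  0  1  1  1  1  2
So g(8) = 2.
Heap C is a plain Nim heap of size 14, so its Grundy value is 14.
By the Sprague-Grundy theorem, the Grundy value of a sum of independent games is the XOR of the component values.
Combined value = 7 ⊕ 2 ⊕ 14 = 11.

11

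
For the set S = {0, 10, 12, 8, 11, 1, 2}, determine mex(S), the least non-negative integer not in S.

The values 0, 1, 2 are all present; 3 is the first non-negative integer missing from the set.

3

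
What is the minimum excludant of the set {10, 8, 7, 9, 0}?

1

0 is in the set but 1 is not, so the mex is 1.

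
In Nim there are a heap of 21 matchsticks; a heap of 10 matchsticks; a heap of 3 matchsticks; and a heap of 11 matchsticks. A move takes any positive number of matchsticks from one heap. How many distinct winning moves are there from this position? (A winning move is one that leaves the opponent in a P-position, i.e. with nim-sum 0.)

Write each in binary and XOR column by column:
  10101  (21)
  01010  (10)
  00011  (3)
  01011  (11)
  -----
  10111  (23)
The overall nim-sum is X = 23. A heap of size p has a winning move iff p XOR X < p (reduce it to p XOR X).
  21: 21 XOR 23 = 2 < 21 — winning move (to 2).
  10: 10 XOR 23 = 29 ≥ 10 — no move.
  3: 3 XOR 23 = 20 ≥ 3 — no move.
  11: 11 XOR 23 = 28 ≥ 11 — no move.
That gives 1 winning move.

1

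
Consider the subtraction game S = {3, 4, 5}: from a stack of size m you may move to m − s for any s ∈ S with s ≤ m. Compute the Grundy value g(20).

1

Compute g(0), g(1), … for moves {3, 4, 5}:
k:     0  1  2  3  4  5  6  7  8  9 10 11 12 13 14 15 16 17 18 19 20
g(k):  0  0  0  1  1  1  2  2  0  0  0  1  1  1  2  2  0  0  0  1  1
So g(20) = 1.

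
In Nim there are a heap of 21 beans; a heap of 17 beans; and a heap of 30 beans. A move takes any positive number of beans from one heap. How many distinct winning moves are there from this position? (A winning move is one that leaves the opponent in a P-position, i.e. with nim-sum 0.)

3

Bitwise XOR of the heap sizes:
  10101  (21)
  10001  (17)
  11110  (30)
  -----
  11010  (26)
The overall nim-sum is X = 26. A heap of size p has a winning move iff p XOR X < p (reduce it to p XOR X).
  21: 21 XOR 26 = 15 < 21 — winning move (to 15).
  17: 17 XOR 26 = 11 < 17 — winning move (to 11).
  30: 30 XOR 26 = 4 < 30 — winning move (to 4).
That gives 3 winning moves.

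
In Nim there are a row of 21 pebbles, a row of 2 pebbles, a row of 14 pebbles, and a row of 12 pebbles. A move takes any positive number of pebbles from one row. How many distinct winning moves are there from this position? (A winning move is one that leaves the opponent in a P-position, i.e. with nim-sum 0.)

Nim-sum: 21 ⊕ 2 ⊕ 14 ⊕ 12 = 21.
The overall nim-sum is X = 21. A row of size p has a winning move iff p XOR X < p (reduce it to p XOR X).
  21: 21 XOR 21 = 0 < 21 — winning move (to 0).
  2: 2 XOR 21 = 23 ≥ 2 — no move.
  14: 14 XOR 21 = 27 ≥ 14 — no move.
  12: 12 XOR 21 = 25 ≥ 12 — no move.
That gives 1 winning move.

1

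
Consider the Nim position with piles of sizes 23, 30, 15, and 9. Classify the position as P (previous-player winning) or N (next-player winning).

Compute the nim-sum pairwise:
23 ⊕ 30 = 9
9 ⊕ 15 = 6
6 ⊕ 9 = 15
The nim-sum is 15 ≠ 0, so this is an N-position: the player to move can win.

N-position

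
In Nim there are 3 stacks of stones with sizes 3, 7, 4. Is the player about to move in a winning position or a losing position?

Losing position

Nim-sum: 3 XOR 7 XOR 4 = 0.
The nim-sum is 0, so this is a P-position: the player to move is in a losing position under optimal play.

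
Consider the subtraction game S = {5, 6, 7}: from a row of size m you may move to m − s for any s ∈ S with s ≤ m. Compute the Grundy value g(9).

Grundy values for subtraction set {5, 6, 7}:
k:     0  1  2  3  4  5  6  7  8  9
g(k):  0  0  0  0  0  1  1  1  1  1
So g(9) = 1.

1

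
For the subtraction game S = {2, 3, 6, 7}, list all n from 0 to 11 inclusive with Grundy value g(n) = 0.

Compute g(0), g(1), … for moves {2, 3, 6, 7}:
g(0) = mex{} = 0
g(1) = mex{} = 0
g(2) = mex{0} = 1
g(3) = mex{0} = 1
g(4) = mex{0,1} = 2
g(5) = mex{1} = 0
g(6) = mex{0,1,2} = 3
g(7) = mex{0,2} = 1
g(8) = mex{0,1,3} = 2
g(9) = mex{1,3} = 0
g(10) = mex{1,2} = 0
g(11) = mex{0,2} = 1
The P-positions (g = 0) in 0..11 are 0, 1, 5, 9, 10.

0, 1, 5, 9, 10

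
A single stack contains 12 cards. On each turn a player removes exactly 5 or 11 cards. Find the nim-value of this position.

Build the Grundy sequence with g(k) = mex{g(k−s) : s ∈ {5, 11}, s ≤ k}:
k:     0  1  2  3  4  5  6  7  8  9 10 11 12
g(k):  0  0  0  0  0  1  1  1  1  1  0  2  2
So g(12) = 2.

2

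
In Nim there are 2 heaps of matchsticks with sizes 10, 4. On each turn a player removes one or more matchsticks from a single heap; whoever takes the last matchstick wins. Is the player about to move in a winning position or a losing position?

Winning position

Compute the nim-sum pairwise:
10 XOR 4 = 14
The nim-sum is 14 ≠ 0, so this is an N-position: the player to move can win.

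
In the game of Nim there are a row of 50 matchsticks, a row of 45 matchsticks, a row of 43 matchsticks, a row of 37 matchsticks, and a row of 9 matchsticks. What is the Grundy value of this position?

24

Nim-sum: 50 ^ 45 ^ 43 ^ 37 ^ 9 = 24.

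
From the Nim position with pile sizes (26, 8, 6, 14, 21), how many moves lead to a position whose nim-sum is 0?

Write each in binary and XOR column by column:
  11010  (26)
  01000  (8)
  00110  (6)
  01110  (14)
  10101  (21)
  -----
  01111  (15)
The overall nim-sum is X = 15. A pile of size p has a winning move iff p XOR X < p (reduce it to p XOR X).
  26: 26 XOR 15 = 21 < 26 — winning move (to 21).
  8: 8 XOR 15 = 7 < 8 — winning move (to 7).
  6: 6 XOR 15 = 9 ≥ 6 — no move.
  14: 14 XOR 15 = 1 < 14 — winning move (to 1).
  21: 21 XOR 15 = 26 ≥ 21 — no move.
That gives 3 winning moves.

3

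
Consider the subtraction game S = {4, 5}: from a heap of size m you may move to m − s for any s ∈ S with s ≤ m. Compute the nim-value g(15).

1

Build the Grundy sequence with g(k) = mex{g(k−s) : s ∈ {4, 5}, s ≤ k}:
k:     0  1  2  3  4  5  6  7  8  9 10 11 12 13 14 15
g(k):  0  0  0  0  1  1  1  1  2  0  0  0  0  1  1  1
So g(15) = 1.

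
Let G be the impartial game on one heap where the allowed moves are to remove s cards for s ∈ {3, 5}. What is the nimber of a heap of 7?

Grundy values for subtraction set {3, 5}:
g(0) = mex{} = 0
g(1) = mex{} = 0
g(2) = mex{} = 0
g(3) = mex{0} = 1
g(4) = mex{0} = 1
g(5) = mex{0} = 1
g(6) = mex{0,1} = 2
g(7) = mex{0,1} = 2
So g(7) = 2.

2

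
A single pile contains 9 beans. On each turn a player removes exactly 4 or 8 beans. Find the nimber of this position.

2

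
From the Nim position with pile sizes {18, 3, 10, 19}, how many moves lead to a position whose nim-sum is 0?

1

Nim-sum: 18 ^ 3 ^ 10 ^ 19 = 8.
The overall nim-sum is X = 8. A pile of size p has a winning move iff p XOR X < p (reduce it to p XOR X).
  18: 18 XOR 8 = 26 ≥ 18 — no move.
  3: 3 XOR 8 = 11 ≥ 3 — no move.
  10: 10 XOR 8 = 2 < 10 — winning move (to 2).
  19: 19 XOR 8 = 27 ≥ 19 — no move.
That gives 1 winning move.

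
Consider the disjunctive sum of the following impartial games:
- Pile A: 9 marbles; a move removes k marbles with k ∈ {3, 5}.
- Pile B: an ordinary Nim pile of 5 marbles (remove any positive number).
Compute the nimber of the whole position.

Build the Grundy sequence for pile A with g(k) = mex{g(k−s) : s ∈ {3, 5}, s ≤ k}:
k:     0  1  2  3  4  5  6  7  8  9
g(k):  0  0  0  1  1  1  2  2  0  0
So g(9) = 0.
Pile B is a plain Nim pile of size 5, so its Grundy value is 5.
By the Sprague-Grundy theorem, the Grundy value of a sum of independent games is the XOR of the component values.
Combined value = 0 ⊕ 5 = 5.

5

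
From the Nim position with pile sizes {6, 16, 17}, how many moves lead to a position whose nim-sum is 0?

Write each in binary and XOR column by column:
  00110  (6)
  10000  (16)
  10001  (17)
  -----
  00111  (7)
The overall nim-sum is X = 7. A pile of size p has a winning move iff p XOR X < p (reduce it to p XOR X).
  6: 6 XOR 7 = 1 < 6 — winning move (to 1).
  16: 16 XOR 7 = 23 ≥ 16 — no move.
  17: 17 XOR 7 = 22 ≥ 17 — no move.
That gives 1 winning move.

1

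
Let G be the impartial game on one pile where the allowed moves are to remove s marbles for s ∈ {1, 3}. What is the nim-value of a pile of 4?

0

Build the Grundy sequence with g(k) = mex{g(k−s) : s ∈ {1, 3}, s ≤ k}:
k:     0  1  2  3  4
g(k):  0  1  0  1  0
So g(4) = 0.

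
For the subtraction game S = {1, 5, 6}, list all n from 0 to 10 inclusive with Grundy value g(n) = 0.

0, 2, 4

Compute g(0), g(1), … for moves {1, 5, 6}:
k:     0  1  2  3  4  5  6  7  8  9 10
g(k):  0  1  0  1  0  1  2  3  2  3  2
The P-positions (g = 0) in 0..10 are 0, 2, 4.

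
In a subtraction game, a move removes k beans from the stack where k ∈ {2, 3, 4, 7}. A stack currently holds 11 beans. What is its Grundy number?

0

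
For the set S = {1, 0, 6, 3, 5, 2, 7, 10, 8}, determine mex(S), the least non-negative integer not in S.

4

The values 0, 1, 2, 3 are all present; 4 is the first non-negative integer missing from the set.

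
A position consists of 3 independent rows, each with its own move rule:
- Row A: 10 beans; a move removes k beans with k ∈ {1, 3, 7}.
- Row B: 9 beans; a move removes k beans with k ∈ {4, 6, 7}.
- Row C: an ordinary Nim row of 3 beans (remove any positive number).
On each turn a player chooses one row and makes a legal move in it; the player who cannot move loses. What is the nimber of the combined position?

1

Build the Grundy sequence for row A with g(k) = mex{g(k−s) : s ∈ {1, 3, 7}, s ≤ k}:
k:     0  1  2  3  4  5  6  7  8  9 10
g(k):  0  1  0  1  0  1  0  1  0  1  0
So g(10) = 0.
Build the Grundy sequence for row B with g(k) = mex{g(k−s) : s ∈ {4, 6, 7}, s ≤ k}:
k:     0  1  2  3  4  5  6  7  8  9
g(k):  0  0  0  0  1  1  1  1  2  2
So g(9) = 2.
Row C is a plain Nim row of size 3, so its Grundy value is 3.
The value of a disjunctive sum is the nim-sum of the parts.
Combined value = 0 ⊕ 2 ⊕ 3 = 1.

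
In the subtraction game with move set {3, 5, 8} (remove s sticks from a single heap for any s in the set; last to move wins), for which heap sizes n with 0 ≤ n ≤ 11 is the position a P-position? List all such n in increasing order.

Build the Grundy sequence with g(k) = mex{g(k−s) : s ∈ {3, 5, 8}, s ≤ k}:
g(0) = mex{} = 0
g(1) = mex{} = 0
g(2) = mex{} = 0
g(3) = mex{0} = 1
g(4) = mex{0} = 1
g(5) = mex{0} = 1
g(6) = mex{0,1} = 2
g(7) = mex{0,1} = 2
g(8) = mex{0,1} = 2
g(9) = mex{0,1,2} = 3
g(10) = mex{0,1,2} = 3
g(11) = mex{1,2} = 0
The P-positions (g = 0) in 0..11 are 0, 1, 2, 11.

0, 1, 2, 11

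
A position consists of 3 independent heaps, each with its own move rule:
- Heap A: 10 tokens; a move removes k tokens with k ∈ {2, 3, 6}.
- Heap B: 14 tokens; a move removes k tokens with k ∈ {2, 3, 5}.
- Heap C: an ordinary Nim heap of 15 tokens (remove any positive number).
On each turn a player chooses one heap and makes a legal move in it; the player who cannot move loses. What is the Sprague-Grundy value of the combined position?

15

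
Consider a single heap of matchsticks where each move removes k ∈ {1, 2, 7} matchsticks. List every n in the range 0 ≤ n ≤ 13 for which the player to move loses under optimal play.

0, 3, 6, 9, 12

Compute g(0), g(1), … for moves {1, 2, 7}:
k:     0  1  2  3  4  5  6  7  8  9 10 11 12 13
g(k):  0  1  2  0  1  2  0  1  2  0  1  2  0  1
The P-positions (g = 0) in 0..13 are 0, 3, 6, 9, 12.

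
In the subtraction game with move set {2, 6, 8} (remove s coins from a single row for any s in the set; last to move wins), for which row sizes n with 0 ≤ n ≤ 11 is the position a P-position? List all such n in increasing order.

0, 1, 4, 5

Grundy values for subtraction set {2, 6, 8}:
g(0) = mex{} = 0
g(1) = mex{} = 0
g(2) = mex{0} = 1
g(3) = mex{0} = 1
g(4) = mex{1} = 0
g(5) = mex{1} = 0
g(6) = mex{0} = 1
g(7) = mex{0} = 1
g(8) = mex{0,1} = 2
g(9) = mex{0,1} = 2
g(10) = mex{0,1,2} = 3
g(11) = mex{0,1,2} = 3
The P-positions (g = 0) in 0..11 are 0, 1, 4, 5.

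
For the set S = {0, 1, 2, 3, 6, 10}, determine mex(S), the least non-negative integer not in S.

The values 0, 1, 2, 3 are all present; 4 is the first non-negative integer missing from the set.

4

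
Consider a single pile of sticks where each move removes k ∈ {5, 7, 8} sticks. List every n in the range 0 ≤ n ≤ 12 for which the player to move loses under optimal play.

0, 1, 2, 3, 4

Compute g(0), g(1), … for moves {5, 7, 8}:
g(0) = mex{} = 0
g(1) = mex{} = 0
g(2) = mex{} = 0
g(3) = mex{} = 0
g(4) = mex{} = 0
g(5) = mex{0} = 1
g(6) = mex{0} = 1
g(7) = mex{0} = 1
g(8) = mex{0} = 1
g(9) = mex{0} = 1
g(10) = mex{0,1} = 2
g(11) = mex{0,1} = 2
g(12) = mex{0,1} = 2
The P-positions (g = 0) in 0..12 are 0, 1, 2, 3, 4.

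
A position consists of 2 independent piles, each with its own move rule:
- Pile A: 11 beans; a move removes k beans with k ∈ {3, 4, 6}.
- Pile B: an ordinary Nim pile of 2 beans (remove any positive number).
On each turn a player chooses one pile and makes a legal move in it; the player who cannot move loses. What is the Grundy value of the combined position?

Build the Grundy sequence for pile A with g(k) = mex{g(k−s) : s ∈ {3, 4, 6}, s ≤ k}:
k:     0  1  2  3  4  5  6  7  8  9 10 11
g(k):  0  0  0  1  1  1  2  2  2  0  0  0
So g(11) = 0.
Pile B is a plain Nim pile of size 2, so its Grundy value is 2.
The value of a disjunctive sum is the nim-sum of the parts.
Combined value = 0 ⊕ 2 = 2.

2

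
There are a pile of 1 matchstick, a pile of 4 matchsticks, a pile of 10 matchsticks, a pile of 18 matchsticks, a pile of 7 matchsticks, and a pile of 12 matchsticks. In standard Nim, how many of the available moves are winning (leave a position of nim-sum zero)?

1

Nim-sum: 1 XOR 4 XOR 10 XOR 18 XOR 7 XOR 12 = 22.
The overall nim-sum is X = 22. A pile of size p has a winning move iff p XOR X < p (reduce it to p XOR X).
  1: 1 XOR 22 = 23 ≥ 1 — no move.
  4: 4 XOR 22 = 18 ≥ 4 — no move.
  10: 10 XOR 22 = 28 ≥ 10 — no move.
  18: 18 XOR 22 = 4 < 18 — winning move (to 4).
  7: 7 XOR 22 = 17 ≥ 7 — no move.
  12: 12 XOR 22 = 26 ≥ 12 — no move.
That gives 1 winning move.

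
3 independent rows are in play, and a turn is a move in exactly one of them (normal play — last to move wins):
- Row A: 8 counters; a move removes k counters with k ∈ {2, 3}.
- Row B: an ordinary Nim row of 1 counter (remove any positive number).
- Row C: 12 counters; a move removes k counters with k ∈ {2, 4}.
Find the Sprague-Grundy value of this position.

Build the Grundy sequence for row A with g(k) = mex{g(k−s) : s ∈ {2, 3}, s ≤ k}:
k:     0  1  2  3  4  5  6  7  8
g(k):  0  0  1  1  2  0  0  1  1
So g(8) = 1.
Row B is a plain Nim row of size 1, so its Grundy value is 1.
Build the Grundy sequence for row C with g(k) = mex{g(k−s) : s ∈ {2, 4}, s ≤ k}:
g(0) = mex{} = 0
g(1) = mex{} = 0
g(2) = mex{0} = 1
g(3) = mex{0} = 1
g(4) = mex{0,1} = 2
g(5) = mex{0,1} = 2
g(6) = mex{1,2} = 0
g(7) = mex{1,2} = 0
g(8) = mex{0,2} = 1
g(9) = mex{0,2} = 1
g(10) = mex{0,1} = 2
g(11) = mex{0,1} = 2
g(12) = mex{1,2} = 0
So g(12) = 0.
The value of a disjunctive sum is the nim-sum of the parts.
Combined value = 1 ⊕ 1 ⊕ 0 = 0.

0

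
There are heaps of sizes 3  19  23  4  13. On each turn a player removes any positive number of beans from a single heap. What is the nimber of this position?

14

Compute the nim-sum pairwise:
3 XOR 19 = 16
16 XOR 23 = 7
7 XOR 4 = 3
3 XOR 13 = 14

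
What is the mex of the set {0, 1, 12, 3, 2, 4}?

5

The values 0, 1, 2, 3, 4 are all present; 5 is the first non-negative integer missing from the set.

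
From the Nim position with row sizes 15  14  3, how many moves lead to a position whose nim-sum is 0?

3

Compute the nim-sum pairwise:
15 ^ 14 = 1
1 ^ 3 = 2
The overall nim-sum is X = 2. A row of size p has a winning move iff p XOR X < p (reduce it to p XOR X).
  15: 15 XOR 2 = 13 < 15 — winning move (to 13).
  14: 14 XOR 2 = 12 < 14 — winning move (to 12).
  3: 3 XOR 2 = 1 < 3 — winning move (to 1).
That gives 3 winning moves.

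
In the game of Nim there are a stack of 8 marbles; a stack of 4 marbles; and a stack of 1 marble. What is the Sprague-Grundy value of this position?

13

Write each in binary and XOR column by column:
  1000  (8)
  0100  (4)
  0001  (1)
  ----
  1101  (13)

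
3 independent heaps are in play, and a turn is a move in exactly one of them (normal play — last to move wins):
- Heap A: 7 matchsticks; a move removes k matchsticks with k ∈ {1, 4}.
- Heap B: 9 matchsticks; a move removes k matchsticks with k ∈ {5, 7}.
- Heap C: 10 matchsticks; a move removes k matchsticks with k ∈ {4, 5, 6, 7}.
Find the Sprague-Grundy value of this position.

Build the Grundy sequence for heap A with g(k) = mex{g(k−s) : s ∈ {1, 4}, s ≤ k}:
g(0) = mex{} = 0
g(1) = mex{0} = 1
g(2) = mex{1} = 0
g(3) = mex{0} = 1
g(4) = mex{0,1} = 2
g(5) = mex{1,2} = 0
g(6) = mex{0} = 1
g(7) = mex{1} = 0
So g(7) = 0.
Grundy values for heap B (subtraction set {5, 7}):
g(0) = mex{} = 0
g(1) = mex{} = 0
g(2) = mex{} = 0
g(3) = mex{} = 0
g(4) = mex{} = 0
g(5) = mex{0} = 1
g(6) = mex{0} = 1
g(7) = mex{0} = 1
g(8) = mex{0} = 1
g(9) = mex{0} = 1
So g(9) = 1.
Grundy values for heap C (subtraction set {4, 5, 6, 7}):
k:     0  1  2  3  4  5  6  7  8  9 10
g(k):  0  0  0  0  1  1  1  1  2  2  2
So g(10) = 2.
The value of a disjunctive sum is the nim-sum of the parts.
Combined value = 0 XOR 1 XOR 2 = 3.

3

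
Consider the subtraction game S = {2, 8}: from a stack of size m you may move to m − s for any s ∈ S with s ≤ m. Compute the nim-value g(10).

0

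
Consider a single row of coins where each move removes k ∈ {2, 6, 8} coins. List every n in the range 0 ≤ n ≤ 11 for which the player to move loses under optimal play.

0, 1, 4, 5

Build the Grundy sequence with g(k) = mex{g(k−s) : s ∈ {2, 6, 8}, s ≤ k}:
g(0) = mex{} = 0
g(1) = mex{} = 0
g(2) = mex{0} = 1
g(3) = mex{0} = 1
g(4) = mex{1} = 0
g(5) = mex{1} = 0
g(6) = mex{0} = 1
g(7) = mex{0} = 1
g(8) = mex{0,1} = 2
g(9) = mex{0,1} = 2
g(10) = mex{0,1,2} = 3
g(11) = mex{0,1,2} = 3
The P-positions (g = 0) in 0..11 are 0, 1, 4, 5.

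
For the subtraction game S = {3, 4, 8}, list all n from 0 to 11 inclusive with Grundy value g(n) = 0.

0, 1, 2, 7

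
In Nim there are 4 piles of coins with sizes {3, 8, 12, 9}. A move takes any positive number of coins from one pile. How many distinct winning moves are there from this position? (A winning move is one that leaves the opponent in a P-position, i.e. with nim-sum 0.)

Compute the nim-sum pairwise:
3 ⊕ 8 = 11
11 ⊕ 12 = 7
7 ⊕ 9 = 14
The overall nim-sum is X = 14. A pile of size p has a winning move iff p XOR X < p (reduce it to p XOR X).
  3: 3 XOR 14 = 13 ≥ 3 — no move.
  8: 8 XOR 14 = 6 < 8 — winning move (to 6).
  12: 12 XOR 14 = 2 < 12 — winning move (to 2).
  9: 9 XOR 14 = 7 < 9 — winning move (to 7).
That gives 3 winning moves.

3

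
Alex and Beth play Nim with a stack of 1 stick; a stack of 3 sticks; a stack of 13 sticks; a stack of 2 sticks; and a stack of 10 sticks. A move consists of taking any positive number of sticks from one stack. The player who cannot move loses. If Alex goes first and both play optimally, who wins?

Alex wins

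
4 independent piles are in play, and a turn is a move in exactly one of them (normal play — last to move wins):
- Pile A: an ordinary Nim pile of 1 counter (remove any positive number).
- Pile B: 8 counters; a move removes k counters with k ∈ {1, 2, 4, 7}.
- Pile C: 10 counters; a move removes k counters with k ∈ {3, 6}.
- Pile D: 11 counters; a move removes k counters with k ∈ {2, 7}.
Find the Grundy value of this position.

2

Pile A is a plain Nim pile of size 1, so its Grundy value is 1.
For pile B, compute g(0), g(1), … with moves {1, 2, 4, 7}:
g(0) = mex{} = 0
g(1) = mex{0} = 1
g(2) = mex{0,1} = 2
g(3) = mex{1,2} = 0
g(4) = mex{0,2} = 1
g(5) = mex{0,1} = 2
g(6) = mex{1,2} = 0
g(7) = mex{0,2} = 1
g(8) = mex{0,1} = 2
So g(8) = 2.
For pile C, compute g(0), g(1), … with moves {3, 6}:
g(0) = mex{} = 0
g(1) = mex{} = 0
g(2) = mex{} = 0
g(3) = mex{0} = 1
g(4) = mex{0} = 1
g(5) = mex{0} = 1
g(6) = mex{0,1} = 2
g(7) = mex{0,1} = 2
g(8) = mex{0,1} = 2
g(9) = mex{1,2} = 0
g(10) = mex{1,2} = 0
So g(10) = 0.
Grundy values for pile D (subtraction set {2, 7}):
k:     0  1  2  3  4  5  6  7  8  9 10 11
g(k):  0  0  1  1  0  0  1  1  2  0  0  1
So g(11) = 1.
The value of a disjunctive sum is the nim-sum of the parts.
Combined value = 1 ⊕ 2 ⊕ 0 ⊕ 1 = 2.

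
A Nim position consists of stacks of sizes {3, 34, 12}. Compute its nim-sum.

Compute the nim-sum pairwise:
3 ⊕ 34 = 33
33 ⊕ 12 = 45

45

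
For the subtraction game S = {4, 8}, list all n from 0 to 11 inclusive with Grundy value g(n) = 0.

0, 1, 2, 3

Grundy values for subtraction set {4, 8}:
k:     0  1  2  3  4  5  6  7  8  9 10 11
g(k):  0  0  0  0  1  1  1  1  2  2  2  2
The P-positions (g = 0) in 0..11 are 0, 1, 2, 3.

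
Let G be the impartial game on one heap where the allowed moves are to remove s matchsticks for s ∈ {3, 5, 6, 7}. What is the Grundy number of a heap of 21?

Grundy values for subtraction set {3, 5, 6, 7}:
k:     0  1  2  3  4  5  6  7  8  9 10 11 12 13 14 15 16 17 18 19 20 21
g(k):  0  0  0  1  1  1  2  2  2  3  0  0  0  1  1  1  2  2  2  3  0  0
So g(21) = 0.

0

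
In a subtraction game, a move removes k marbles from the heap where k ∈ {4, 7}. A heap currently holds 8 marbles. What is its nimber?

2

Grundy values for subtraction set {4, 7}:
g(0) = mex{} = 0
g(1) = mex{} = 0
g(2) = mex{} = 0
g(3) = mex{} = 0
g(4) = mex{0} = 1
g(5) = mex{0} = 1
g(6) = mex{0} = 1
g(7) = mex{0} = 1
g(8) = mex{0,1} = 2
So g(8) = 2.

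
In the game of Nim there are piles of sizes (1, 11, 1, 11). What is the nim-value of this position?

Compute the nim-sum pairwise:
1 XOR 11 = 10
10 XOR 1 = 11
11 XOR 11 = 0

0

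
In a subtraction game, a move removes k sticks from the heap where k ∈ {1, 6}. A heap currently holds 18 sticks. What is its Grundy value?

Build the Grundy sequence with g(k) = mex{g(k−s) : s ∈ {1, 6}, s ≤ k}:
k:     0  1  2  3  4  5  6  7  8  9 10 11 12 13 14 15 16 17 18
g(k):  0  1  0  1  0  1  2  0  1  0  1  0  1  2  0  1  0  1  0
So g(18) = 0.

0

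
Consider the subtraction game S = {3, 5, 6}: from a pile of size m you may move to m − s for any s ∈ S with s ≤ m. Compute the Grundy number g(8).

2

Grundy values for subtraction set {3, 5, 6}:
k:     0  1  2  3  4  5  6  7  8
g(k):  0  0  0  1  1  1  2  2  2
So g(8) = 2.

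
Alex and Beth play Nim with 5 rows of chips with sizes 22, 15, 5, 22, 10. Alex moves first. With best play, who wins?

Beth wins

Write each in binary and XOR column by column:
  10110  (22)
  01111  (15)
  00101  (5)
  10110  (22)
  01010  (10)
  -----
  00000  (0)
The nim-sum is 0, so this is a P-position: the player to move is in a losing position under optimal play; Alex is about to move from it and so loses — Beth wins.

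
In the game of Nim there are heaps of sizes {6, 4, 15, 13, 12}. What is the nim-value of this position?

12

Compute the nim-sum pairwise:
6 ^ 4 = 2
2 ^ 15 = 13
13 ^ 13 = 0
0 ^ 12 = 12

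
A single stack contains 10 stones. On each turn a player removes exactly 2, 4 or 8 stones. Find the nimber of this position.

2

Grundy values for subtraction set {2, 4, 8}:
g(0) = mex{} = 0
g(1) = mex{} = 0
g(2) = mex{0} = 1
g(3) = mex{0} = 1
g(4) = mex{0,1} = 2
g(5) = mex{0,1} = 2
g(6) = mex{1,2} = 0
g(7) = mex{1,2} = 0
g(8) = mex{0,2} = 1
g(9) = mex{0,2} = 1
g(10) = mex{0,1} = 2
So g(10) = 2.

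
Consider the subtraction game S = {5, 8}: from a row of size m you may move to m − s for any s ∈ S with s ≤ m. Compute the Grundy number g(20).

Grundy values for subtraction set {5, 8}:
k:     0  1  2  3  4  5  6  7  8  9 10 11 12 13 14 15 16 17 18 19 20
g(k):  0  0  0  0  0  1  1  1  1  1  2  2  2  0  0  0  0  0  1  1  1
So g(20) = 1.

1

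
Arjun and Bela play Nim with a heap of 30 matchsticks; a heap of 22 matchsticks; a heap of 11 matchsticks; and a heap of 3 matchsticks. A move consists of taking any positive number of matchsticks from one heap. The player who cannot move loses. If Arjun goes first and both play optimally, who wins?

Bela wins

Compute the nim-sum pairwise:
30 XOR 22 = 8
8 XOR 11 = 3
3 XOR 3 = 0
The nim-sum is 0, so this is a P-position: the player to move is in a losing position under optimal play; Arjun is about to move from it and so loses — Bela wins.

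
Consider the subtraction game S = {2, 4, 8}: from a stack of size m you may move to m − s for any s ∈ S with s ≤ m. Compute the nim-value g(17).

2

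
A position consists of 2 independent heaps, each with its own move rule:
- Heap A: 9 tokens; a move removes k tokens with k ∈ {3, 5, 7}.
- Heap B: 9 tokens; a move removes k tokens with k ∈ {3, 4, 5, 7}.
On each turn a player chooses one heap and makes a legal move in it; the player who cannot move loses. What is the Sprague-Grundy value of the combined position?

For heap A, compute g(0), g(1), … with moves {3, 5, 7}:
g(0) = mex{} = 0
g(1) = mex{} = 0
g(2) = mex{} = 0
g(3) = mex{0} = 1
g(4) = mex{0} = 1
g(5) = mex{0} = 1
g(6) = mex{0,1} = 2
g(7) = mex{0,1} = 2
g(8) = mex{0,1} = 2
g(9) = mex{0,1,2} = 3
So g(9) = 3.
Build the Grundy sequence for heap B with g(k) = mex{g(k−s) : s ∈ {3, 4, 5, 7}, s ≤ k}:
g(0) = mex{} = 0
g(1) = mex{} = 0
g(2) = mex{} = 0
g(3) = mex{0} = 1
g(4) = mex{0} = 1
g(5) = mex{0} = 1
g(6) = mex{0,1} = 2
g(7) = mex{0,1} = 2
g(8) = mex{0,1} = 2
g(9) = mex{0,1,2} = 3
So g(9) = 3.
By the Sprague-Grundy theorem, the Grundy value of a sum of independent games is the XOR of the component values.
Combined value = 3 ⊕ 3 = 0.

0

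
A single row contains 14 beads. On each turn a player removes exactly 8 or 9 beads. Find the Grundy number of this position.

Build the Grundy sequence with g(k) = mex{g(k−s) : s ∈ {8, 9}, s ≤ k}:
k:     0  1  2  3  4  5  6  7  8  9 10 11 12 13 14
g(k):  0  0  0  0  0  0  0  0  1  1  1  1  1  1  1
So g(14) = 1.

1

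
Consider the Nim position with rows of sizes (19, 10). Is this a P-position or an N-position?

N-position

Compute the nim-sum pairwise:
19 ^ 10 = 25
The nim-sum is 25 ≠ 0, so this is an N-position: the player to move can win.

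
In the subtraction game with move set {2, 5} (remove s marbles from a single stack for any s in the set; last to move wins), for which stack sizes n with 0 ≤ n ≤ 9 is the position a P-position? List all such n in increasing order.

Build the Grundy sequence with g(k) = mex{g(k−s) : s ∈ {2, 5}, s ≤ k}:
g(0) = mex{} = 0
g(1) = mex{} = 0
g(2) = mex{0} = 1
g(3) = mex{0} = 1
g(4) = mex{1} = 0
g(5) = mex{0,1} = 2
g(6) = mex{0} = 1
g(7) = mex{1,2} = 0
g(8) = mex{1} = 0
g(9) = mex{0} = 1
The P-positions (g = 0) in 0..9 are 0, 1, 4, 7, 8.

0, 1, 4, 7, 8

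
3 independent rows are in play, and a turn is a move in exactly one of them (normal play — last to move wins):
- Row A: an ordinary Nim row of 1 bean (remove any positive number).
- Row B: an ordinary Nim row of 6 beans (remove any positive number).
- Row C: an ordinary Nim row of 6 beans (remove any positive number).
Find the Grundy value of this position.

1

Row A is a plain Nim row of size 1, so its Grundy value is 1.
Row B is a plain Nim row of size 6, so its Grundy value is 6.
Row C is a plain Nim row of size 6, so its Grundy value is 6.
The value of a disjunctive sum is the nim-sum of the parts.
Combined value = 1 XOR 6 XOR 6 = 1.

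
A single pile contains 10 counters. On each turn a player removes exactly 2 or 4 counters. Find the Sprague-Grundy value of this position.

Grundy values for subtraction set {2, 4}:
k:     0  1  2  3  4  5  6  7  8  9 10
g(k):  0  0  1  1  2  2  0  0  1  1  2
So g(10) = 2.

2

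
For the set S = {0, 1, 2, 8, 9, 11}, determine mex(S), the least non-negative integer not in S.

3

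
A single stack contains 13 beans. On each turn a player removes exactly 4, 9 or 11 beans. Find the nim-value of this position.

Build the Grundy sequence with g(k) = mex{g(k−s) : s ∈ {4, 9, 11}, s ≤ k}:
g(0) = mex{} = 0
g(1) = mex{} = 0
g(2) = mex{} = 0
g(3) = mex{} = 0
g(4) = mex{0} = 1
g(5) = mex{0} = 1
g(6) = mex{0} = 1
g(7) = mex{0} = 1
g(8) = mex{1} = 0
g(9) = mex{0,1} = 2
g(10) = mex{0,1} = 2
g(11) = mex{0,1} = 2
g(12) = mex{0} = 1
g(13) = mex{0,1,2} = 3
So g(13) = 3.

3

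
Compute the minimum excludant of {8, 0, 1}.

The values 0, 1 are all present; 2 is the first non-negative integer missing from the set.

2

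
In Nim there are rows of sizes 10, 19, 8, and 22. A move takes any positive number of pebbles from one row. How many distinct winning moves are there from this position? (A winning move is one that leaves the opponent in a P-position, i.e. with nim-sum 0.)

Compute the nim-sum pairwise:
10 ⊕ 19 = 25
25 ⊕ 8 = 17
17 ⊕ 22 = 7
The overall nim-sum is X = 7. A row of size p has a winning move iff p XOR X < p (reduce it to p XOR X).
  10: 10 XOR 7 = 13 ≥ 10 — no move.
  19: 19 XOR 7 = 20 ≥ 19 — no move.
  8: 8 XOR 7 = 15 ≥ 8 — no move.
  22: 22 XOR 7 = 17 < 22 — winning move (to 17).
That gives 1 winning move.

1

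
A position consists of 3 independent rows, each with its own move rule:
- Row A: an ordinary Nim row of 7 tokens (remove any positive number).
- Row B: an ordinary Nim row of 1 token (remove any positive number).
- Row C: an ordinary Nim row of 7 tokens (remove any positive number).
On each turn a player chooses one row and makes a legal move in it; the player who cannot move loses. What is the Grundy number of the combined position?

1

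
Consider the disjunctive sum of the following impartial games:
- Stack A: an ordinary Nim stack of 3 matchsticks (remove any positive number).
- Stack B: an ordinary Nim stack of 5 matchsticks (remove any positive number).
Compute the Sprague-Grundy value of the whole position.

6

Stack A is a plain Nim stack of size 3, so its Grundy value is 3.
Stack B is a plain Nim stack of size 5, so its Grundy value is 5.
The value of a disjunctive sum is the nim-sum of the parts.
Combined value = 3 XOR 5 = 6.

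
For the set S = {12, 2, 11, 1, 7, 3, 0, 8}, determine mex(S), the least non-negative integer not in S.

4

The values 0, 1, 2, 3 are all present; 4 is the first non-negative integer missing from the set.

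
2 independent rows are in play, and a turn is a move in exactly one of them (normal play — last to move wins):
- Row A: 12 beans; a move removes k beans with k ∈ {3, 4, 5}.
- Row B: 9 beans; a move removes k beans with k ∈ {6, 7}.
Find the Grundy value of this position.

For row A, compute g(0), g(1), … with moves {3, 4, 5}:
k:     0  1  2  3  4  5  6  7  8  9 10 11 12
g(k):  0  0  0  1  1  1  2  2  0  0  0  1  1
So g(12) = 1.
For row B, compute g(0), g(1), … with moves {6, 7}:
k:     0  1  2  3  4  5  6  7  8  9
g(k):  0  0  0  0  0  0  1  1  1  1
So g(9) = 1.
By the Sprague-Grundy theorem, the Grundy value of a sum of independent games is the XOR of the component values.
Combined value = 1 XOR 1 = 0.

0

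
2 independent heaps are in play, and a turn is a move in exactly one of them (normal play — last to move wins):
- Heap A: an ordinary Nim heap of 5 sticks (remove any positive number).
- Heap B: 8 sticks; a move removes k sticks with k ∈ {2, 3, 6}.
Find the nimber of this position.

7

Heap A is a plain Nim heap of size 5, so its Grundy value is 5.
For heap B, compute g(0), g(1), … with moves {2, 3, 6}:
k:     0  1  2  3  4  5  6  7  8
g(k):  0  0  1  1  2  0  3  1  2
So g(8) = 2.
By the Sprague-Grundy theorem, the Grundy value of a sum of independent games is the XOR of the component values.
Combined value = 5 ⊕ 2 = 7.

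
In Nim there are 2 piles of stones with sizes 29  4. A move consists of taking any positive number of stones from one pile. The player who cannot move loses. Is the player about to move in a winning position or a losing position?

In binary:
  11101  (29)
  00100  (4)
  -----
  11001  (25)
The nim-sum is 25 ≠ 0, so this is an N-position: the player to move can win.

Winning position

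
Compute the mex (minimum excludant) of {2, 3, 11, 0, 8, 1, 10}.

The values 0, 1, 2, 3 are all present; 4 is the first non-negative integer missing from the set.

4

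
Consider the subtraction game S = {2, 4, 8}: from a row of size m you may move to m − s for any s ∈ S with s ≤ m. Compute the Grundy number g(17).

Grundy values for subtraction set {2, 4, 8}:
k:     0  1  2  3  4  5  6  7  8  9 10 11 12 13 14 15 16 17
g(k):  0  0  1  1  2  2  0  0  1  1  2  2  0  0  1  1  2  2
So g(17) = 2.

2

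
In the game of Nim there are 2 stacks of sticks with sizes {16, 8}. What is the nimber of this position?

24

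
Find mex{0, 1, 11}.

2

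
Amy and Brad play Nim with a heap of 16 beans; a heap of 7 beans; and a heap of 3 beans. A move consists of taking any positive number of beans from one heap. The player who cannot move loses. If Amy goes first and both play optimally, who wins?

Amy wins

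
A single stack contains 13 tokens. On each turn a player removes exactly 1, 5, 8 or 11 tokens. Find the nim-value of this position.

3

Grundy values for subtraction set {1, 5, 8, 11}:
k:     0  1  2  3  4  5  6  7  8  9 10 11 12 13
g(k):  0  1  0  1  0  1  0  1  2  3  2  3  2  3
So g(13) = 3.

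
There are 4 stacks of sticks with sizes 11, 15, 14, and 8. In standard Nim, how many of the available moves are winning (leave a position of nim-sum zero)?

3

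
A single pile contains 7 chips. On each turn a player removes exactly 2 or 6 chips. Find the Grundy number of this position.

Compute g(0), g(1), … for moves {2, 6}:
k:     0  1  2  3  4  5  6  7
g(k):  0  0  1  1  0  0  1  1
So g(7) = 1.

1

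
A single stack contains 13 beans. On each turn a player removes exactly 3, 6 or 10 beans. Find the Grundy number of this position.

0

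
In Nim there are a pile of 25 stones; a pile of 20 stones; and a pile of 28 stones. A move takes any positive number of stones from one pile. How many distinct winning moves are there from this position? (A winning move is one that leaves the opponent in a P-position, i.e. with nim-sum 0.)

3

Compute the nim-sum pairwise:
25 XOR 20 = 13
13 XOR 28 = 17
The overall nim-sum is X = 17. A pile of size p has a winning move iff p XOR X < p (reduce it to p XOR X).
  25: 25 XOR 17 = 8 < 25 — winning move (to 8).
  20: 20 XOR 17 = 5 < 20 — winning move (to 5).
  28: 28 XOR 17 = 13 < 28 — winning move (to 13).
That gives 3 winning moves.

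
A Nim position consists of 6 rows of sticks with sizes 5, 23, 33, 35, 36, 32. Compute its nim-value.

20

Nim-sum: 5 XOR 23 XOR 33 XOR 35 XOR 36 XOR 32 = 20.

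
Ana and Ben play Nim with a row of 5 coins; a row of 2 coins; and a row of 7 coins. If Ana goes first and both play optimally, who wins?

Ben wins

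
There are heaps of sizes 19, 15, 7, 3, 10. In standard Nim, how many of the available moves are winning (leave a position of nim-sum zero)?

1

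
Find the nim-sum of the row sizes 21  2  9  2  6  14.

20

In binary:
  10101  (21)
  00010  (2)
  01001  (9)
  00010  (2)
  00110  (6)
  01110  (14)
  -----
  10100  (20)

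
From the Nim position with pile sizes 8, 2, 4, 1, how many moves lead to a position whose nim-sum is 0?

Compute the nim-sum pairwise:
8 XOR 2 = 10
10 XOR 4 = 14
14 XOR 1 = 15
The overall nim-sum is X = 15. A pile of size p has a winning move iff p XOR X < p (reduce it to p XOR X).
  8: 8 XOR 15 = 7 < 8 — winning move (to 7).
  2: 2 XOR 15 = 13 ≥ 2 — no move.
  4: 4 XOR 15 = 11 ≥ 4 — no move.
  1: 1 XOR 15 = 14 ≥ 1 — no move.
That gives 1 winning move.

1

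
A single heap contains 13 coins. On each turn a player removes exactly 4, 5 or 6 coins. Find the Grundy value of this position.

Build the Grundy sequence with g(k) = mex{g(k−s) : s ∈ {4, 5, 6}, s ≤ k}:
g(0) = mex{} = 0
g(1) = mex{} = 0
g(2) = mex{} = 0
g(3) = mex{} = 0
g(4) = mex{0} = 1
g(5) = mex{0} = 1
g(6) = mex{0} = 1
g(7) = mex{0} = 1
g(8) = mex{0,1} = 2
g(9) = mex{0,1} = 2
g(10) = mex{1} = 0
g(11) = mex{1} = 0
g(12) = mex{1,2} = 0
g(13) = mex{1,2} = 0
So g(13) = 0.

0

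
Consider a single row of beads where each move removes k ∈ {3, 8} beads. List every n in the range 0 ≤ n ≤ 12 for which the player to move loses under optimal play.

0, 1, 2, 6, 7, 11, 12

Compute g(0), g(1), … for moves {3, 8}:
k:     0  1  2  3  4  5  6  7  8  9 10 11 12
g(k):  0  0  0  1  1  1  0  0  2  1  1  0  0
The P-positions (g = 0) in 0..12 are 0, 1, 2, 6, 7, 11, 12.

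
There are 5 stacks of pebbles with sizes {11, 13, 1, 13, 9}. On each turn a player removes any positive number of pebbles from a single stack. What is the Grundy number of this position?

3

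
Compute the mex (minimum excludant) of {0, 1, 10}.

2

The values 0, 1 are all present; 2 is the first non-negative integer missing from the set.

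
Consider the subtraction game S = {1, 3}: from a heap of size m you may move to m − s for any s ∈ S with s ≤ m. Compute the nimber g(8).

0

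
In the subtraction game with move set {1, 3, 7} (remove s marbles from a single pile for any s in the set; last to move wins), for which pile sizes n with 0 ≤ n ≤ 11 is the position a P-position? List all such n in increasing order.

0, 2, 4, 6, 8, 10

Grundy values for subtraction set {1, 3, 7}:
g(0) = mex{} = 0
g(1) = mex{0} = 1
g(2) = mex{1} = 0
g(3) = mex{0} = 1
g(4) = mex{1} = 0
g(5) = mex{0} = 1
g(6) = mex{1} = 0
g(7) = mex{0} = 1
g(8) = mex{1} = 0
g(9) = mex{0} = 1
g(10) = mex{1} = 0
g(11) = mex{0} = 1
The P-positions (g = 0) in 0..11 are 0, 2, 4, 6, 8, 10.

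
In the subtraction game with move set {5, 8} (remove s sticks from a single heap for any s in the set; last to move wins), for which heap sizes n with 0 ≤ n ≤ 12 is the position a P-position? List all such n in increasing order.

0, 1, 2, 3, 4

Compute g(0), g(1), … for moves {5, 8}:
k:     0  1  2  3  4  5  6  7  8  9 10 11 12
g(k):  0  0  0  0  0  1  1  1  1  1  2  2  2
The P-positions (g = 0) in 0..12 are 0, 1, 2, 3, 4.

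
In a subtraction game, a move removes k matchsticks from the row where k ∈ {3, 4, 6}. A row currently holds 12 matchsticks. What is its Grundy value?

Grundy values for subtraction set {3, 4, 6}:
k:     0  1  2  3  4  5  6  7  8  9 10 11 12
g(k):  0  0  0  1  1  1  2  2  2  0  0  0  1
So g(12) = 1.

1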